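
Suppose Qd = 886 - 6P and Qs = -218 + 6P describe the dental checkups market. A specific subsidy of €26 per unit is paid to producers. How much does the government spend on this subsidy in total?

Pre-subsidy: 886 - 6P = -218 + 6P gives P* = 92, Q* = 334.
With the subsidy, sellers receive Ps = Pb + 26 for each unit, where Pb is the price buyers pay.
Supply in terms of Pb becomes Qs = -218 + 6(Pb + 26) = -62 + 6Pb. Setting this equal to demand: 886 - 6Pb = -62 + 6Pb, so Pb = 79.
Sellers receive Ps = 79 + 26 = 105; Q' = 886 − 6·79 = 412.
Government outlay = subsidy × quantity = 26 × 412 = 10712.

Government cost = €10712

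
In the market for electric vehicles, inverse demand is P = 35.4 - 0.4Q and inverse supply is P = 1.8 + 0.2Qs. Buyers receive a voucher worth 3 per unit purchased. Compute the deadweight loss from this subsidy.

Deadweight loss = 7.5

Pre-subsidy: 35.4 - 0.4Q = 1.8 + 0.2Q gives Q* = 56 and P* = 13.
With the rebate, buyers effectively pay Pb = Ps − 3, where Ps is the price sellers receive.
On the curves, Pb = 35.4 - 0.4Q and Ps = 1.8 + 0.2Q; the wedge Ps − Pb = 3 gives 1.8 + 0.2Q − (35.4 - 0.4Q) = 3, so Q' = 61.
Then Pb = 35.4 − 0.4·61 = 11 and Ps = 1.8 + 0.2·61 = 14.
The subsidy expands output by 61 − 56 = 5 past the efficient level; on those units the gap between marginal cost and willingness to pay runs from 0 up to 3.
DWL = ½ × 3 × 5 = 7.5.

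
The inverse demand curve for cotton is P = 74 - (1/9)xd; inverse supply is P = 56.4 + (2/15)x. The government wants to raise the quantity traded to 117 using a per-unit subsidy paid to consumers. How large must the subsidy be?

Required subsidy s = 11 per unit

At x = 117, from the demand curve buyers pay Pb = 74 − (1/9)·117 = 61; from the supply curve sellers need Ps = 56.4 + (2/15)·117 = 72.
The subsidy must fill the gap: s = Ps − Pb = 72 − 61 = 11.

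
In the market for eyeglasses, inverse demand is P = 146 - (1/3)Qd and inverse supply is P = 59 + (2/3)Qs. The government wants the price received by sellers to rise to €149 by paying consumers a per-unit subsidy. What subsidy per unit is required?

At a seller price of 149, quantity supplied is -88.5 + 1.5·149 = 135.
Buyers absorb 135 only when they pay Pb = 146 − (1/3)·135 = 101.
s = Ps − Pb = 149 − 101 = 48.

Required subsidy s = €48 per unit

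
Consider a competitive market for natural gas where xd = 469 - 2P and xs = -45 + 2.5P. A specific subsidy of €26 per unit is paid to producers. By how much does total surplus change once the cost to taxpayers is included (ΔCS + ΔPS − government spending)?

Net change in total surplus = -3380/9

Pre-subsidy: 469 - 2P = -45 + 2.5P gives P* = 1028/9, x* = 2165/9.
With the subsidy, sellers receive Ps = Pb + 26 for each unit, where Pb is the price buyers pay.
Supply in terms of Pb becomes xs = -45 + 2.5(Pb + 26) = 20 + 2.5Pb. Setting this equal to demand: 469 - 2Pb = 20 + 2.5Pb, so Pb = 898/9.
Sellers receive Ps = 898/9 + 26 = 1132/9; x' = 469 − 2·(898/9) = 2425/9.
ΔCS = ½(2165/9 + 2425/9)(1028/9 − 898/9) = 11050/3; ΔPS = ½(2165/9 + 2425/9)(1132/9 − 1028/9) = 8840/3.
Government spending = 26 × 2425/9 = 63050/9.
Net change = 11050/3 + 8840/3 − 63050/9 = -3380/9. The loss equals the DWL triangle ½·26·260/9.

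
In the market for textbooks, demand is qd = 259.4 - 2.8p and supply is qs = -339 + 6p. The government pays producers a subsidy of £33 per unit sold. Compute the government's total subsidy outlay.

Government cost = £4356

Pre-subsidy: 259.4 - 2.8p = -339 + 6p gives p* = 68, q* = 69.
With the subsidy, sellers receive ps = pb + 33 for each unit, where pb is the price buyers pay.
Supply in terms of pb becomes qs = -339 + 6(pb + 33) = -141 + 6pb. Setting this equal to demand: 259.4 - 2.8pb = -141 + 6pb, so pb = 45.5.
Sellers receive ps = 45.5 + 33 = 78.5; q' = 259.4 − 2.8·45.5 = 132.
Government outlay = subsidy × quantity = 33 × 132 = 4356.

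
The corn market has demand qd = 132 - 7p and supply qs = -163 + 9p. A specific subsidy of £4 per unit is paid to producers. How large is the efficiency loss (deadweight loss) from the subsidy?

Deadweight loss = £31.5

Pre-subsidy: 132 - 7p = -163 + 9p gives p* = 18.4375, q* = 2.9375.
With the subsidy, sellers receive ps = pb + 4 for each unit, where pb is the price buyers pay.
Supply in terms of pb becomes qs = -163 + 9(pb + 4) = -127 + 9pb. Setting this equal to demand: 132 - 7pb = -127 + 9pb, so pb = 16.1875.
Sellers receive ps = 16.1875 + 4 = 20.1875; q' = 132 − 7·16.1875 = 18.6875.
The subsidy expands output by 18.6875 − 2.9375 = 15.75 past the efficient level; on those units the gap between marginal cost and willingness to pay runs from 0 up to 4.
DWL = ½ × 4 × 15.75 = 31.5.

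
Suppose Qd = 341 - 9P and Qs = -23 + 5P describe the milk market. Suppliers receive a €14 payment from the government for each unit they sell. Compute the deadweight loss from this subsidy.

Deadweight loss = €315

Pre-subsidy: 341 - 9P = -23 + 5P gives P* = 26, Q* = 107.
With the subsidy, sellers receive Ps = Pb + 14 for each unit, where Pb is the price buyers pay.
Supply in terms of Pb becomes Qs = -23 + 5(Pb + 14) = 47 + 5Pb. Setting this equal to demand: 341 - 9Pb = 47 + 5Pb, so Pb = 21.
Sellers receive Ps = 21 + 14 = 35; Q' = 341 − 9·21 = 152.
The subsidy expands output by 152 − 107 = 45 past the efficient level; on those units the gap between marginal cost and willingness to pay runs from 0 up to 14.
DWL = ½ × 14 × 45 = 315.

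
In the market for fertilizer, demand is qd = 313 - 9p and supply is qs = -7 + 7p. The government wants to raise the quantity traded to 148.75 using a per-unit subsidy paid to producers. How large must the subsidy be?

Required subsidy s = 4 per unit

At q = 148.75, invert demand for the buyer price: pb = (313 − 148.75)/9 = 18.25; invert supply for the seller price: ps = (148.75 − (-7))/7 = 22.25.
The subsidy must fill the gap: s = ps − pb = 22.25 − 18.25 = 4.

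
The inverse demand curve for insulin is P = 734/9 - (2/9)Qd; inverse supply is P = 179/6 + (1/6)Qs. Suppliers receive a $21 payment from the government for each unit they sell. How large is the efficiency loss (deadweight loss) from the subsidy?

Deadweight loss = $567

Pre-subsidy: 734/9 - (2/9)Q = 179/6 + (1/6)Q gives Q* = 133 and P* = 52.
With the subsidy, sellers receive Ps = Pb + 21 for each unit, where Pb is the price buyers pay.
On the curves, Pb = 734/9 - (2/9)Q and Ps = 179/6 + (1/6)Q; the wedge Ps − Pb = 21 gives 179/6 + (1/6)Q − (734/9 - (2/9)Q) = 21, so Q' = 187.
Then Pb = 734/9 − (2/9)·187 = 40 and Ps = 179/6 + (1/6)·187 = 61.
The subsidy expands output by 187 − 133 = 54 past the efficient level; on those units the gap between marginal cost and willingness to pay runs from 0 up to 21.
DWL = ½ × 21 × 54 = 567.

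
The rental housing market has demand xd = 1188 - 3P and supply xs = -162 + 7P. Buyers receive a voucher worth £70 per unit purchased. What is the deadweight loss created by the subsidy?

Deadweight loss = £5145

Pre-subsidy: 1188 - 3P = -162 + 7P gives P* = 135, x* = 783.
With the rebate, buyers effectively pay Pb = Ps − 70, where Ps is the price sellers receive.
Demand in terms of Ps becomes xd = 1188 − 3(Ps − 70) = 1398 - 3Ps. Setting this equal to supply: 1398 - 3Ps = -162 + 7Ps, so Ps = 156.
Buyers pay Pb = 156 − 70 = 86; x' = -162 + 7·156 = 930.
The subsidy expands output by 930 − 783 = 147 past the efficient level; on those units the gap between marginal cost and willingness to pay runs from 0 up to 70.
DWL = ½ × 70 × 147 = 5145.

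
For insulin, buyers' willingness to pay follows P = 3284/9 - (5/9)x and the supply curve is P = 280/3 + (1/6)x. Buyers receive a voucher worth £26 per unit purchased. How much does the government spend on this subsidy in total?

Government cost = £10712

Pre-subsidy: 3284/9 - (5/9)x = 280/3 + (1/6)x gives x* = 376 and P* = 156.
With the rebate, buyers effectively pay Pb = Ps − 26, where Ps is the price sellers receive.
On the curves, Pb = 3284/9 - (5/9)x and Ps = 280/3 + (1/6)x; the wedge Ps − Pb = 26 gives 280/3 + (1/6)x − (3284/9 - (5/9)x) = 26, so x' = 412.
Then Pb = 3284/9 − (5/9)·412 = 136 and Ps = 280/3 + (1/6)·412 = 162.
Government outlay = subsidy × quantity = 26 × 412 = 10712.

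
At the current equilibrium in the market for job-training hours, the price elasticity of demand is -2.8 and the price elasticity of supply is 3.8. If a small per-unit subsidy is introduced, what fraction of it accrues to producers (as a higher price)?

Producer share = 14/33

For a small subsidy around the equilibrium, the benefit split depends on the relative slopes, which at a point are proportional to the elasticities.
Buyer share = εs/(εs + |εd|) = 3.8/(3.8 + 2.8) = 19/33; seller share = |εd|/(εs + |εd|) = 14/33.
So producers capture 14/33 of the subsidy.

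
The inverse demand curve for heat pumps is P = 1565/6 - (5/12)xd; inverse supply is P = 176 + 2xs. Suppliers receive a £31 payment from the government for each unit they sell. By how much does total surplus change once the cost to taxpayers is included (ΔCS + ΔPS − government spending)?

Net change in total surplus = -5766/29

Pre-subsidy: 1565/6 - (5/12)x = 176 + 2x gives x* = 1018/29 and P* = 7140/29.
With the subsidy, sellers receive Ps = Pb + 31 for each unit, where Pb is the price buyers pay.
On the curves, Pb = 1565/6 - (5/12)x and Ps = 176 + 2x; the wedge Ps − Pb = 31 gives 176 + 2x − (1565/6 - (5/12)x) = 31, so x' = 1390/29.
Then Pb = 1565/6 − (5/12)·(1390/29) = 6985/29 and Ps = 176 + 2·(1390/29) = 7884/29.
ΔCS = ½(1018/29 + 1390/29)(7140/29 − 6985/29) = 186620/841; ΔPS = ½(1018/29 + 1390/29)(7884/29 − 7140/29) = 895776/841.
Government spending = 31 × 1390/29 = 43090/29.
Net change = 186620/841 + 895776/841 − 43090/29 = -5766/29. The loss equals the DWL triangle ½·31·372/29.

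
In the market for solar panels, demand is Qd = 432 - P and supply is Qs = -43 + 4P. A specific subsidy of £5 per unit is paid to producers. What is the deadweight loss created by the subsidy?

Deadweight loss = £10

Pre-subsidy: 432 - P = -43 + 4P gives P* = 95, Q* = 337.
With the subsidy, sellers receive Ps = Pb + 5 for each unit, where Pb is the price buyers pay.
Supply in terms of Pb becomes Qs = -43 + 4(Pb + 5) = -23 + 4Pb. Setting this equal to demand: 432 - Pb = -23 + 4Pb, so Pb = 91.
Sellers receive Ps = 91 + 5 = 96; Q' = 432 − 1·91 = 341.
The subsidy expands output by 341 − 337 = 4 past the efficient level; on those units the gap between marginal cost and willingness to pay runs from 0 up to 5.
DWL = ½ × 5 × 4 = 10.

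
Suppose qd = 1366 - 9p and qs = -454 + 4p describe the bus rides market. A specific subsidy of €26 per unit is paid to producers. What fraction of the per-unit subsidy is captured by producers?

Producer share = 9/13

Pre-subsidy: 1366 - 9p = -454 + 4p gives p* = 140, q* = 106.
With the subsidy, sellers receive ps = pb + 26 for each unit, where pb is the price buyers pay.
Supply in terms of pb becomes qs = -454 + 4(pb + 26) = -350 + 4pb. Setting this equal to demand: 1366 - 9pb = -350 + 4pb, so pb = 132.
Sellers receive ps = 132 + 26 = 158; q' = 1366 − 9·132 = 178.
Buyers' price falls by p* − pb = 140 − 132 = 8; sellers' price rises by ps − p* = 158 − 140 = 18.
So producers capture 18/26 = 9/13 of each unit of subsidy.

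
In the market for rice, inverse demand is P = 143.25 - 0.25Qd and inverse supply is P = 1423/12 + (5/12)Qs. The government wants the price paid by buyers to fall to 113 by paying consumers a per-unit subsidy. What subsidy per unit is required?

At a buyer price of 113, quantity demanded is 573 − 4·113 = 121.
Sellers supply 121 only when they receive Ps = 1423/12 + (5/12)·121 = 169.
s = Ps − Pb = 169 − 113 = 56.

Required subsidy s = 56 per unit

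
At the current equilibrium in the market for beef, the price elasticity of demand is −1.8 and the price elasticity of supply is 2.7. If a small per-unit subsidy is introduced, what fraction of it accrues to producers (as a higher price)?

For a small subsidy around the equilibrium, the benefit split depends on the relative slopes, which at a point are proportional to the elasticities.
Buyer share = εs/(εs + |εd|) = 2.7/(2.7 + 1.8) = 0.6; seller share = |εd|/(εs + |εd|) = 0.4.
So producers capture 0.4 of the subsidy.

Producer share = 0.4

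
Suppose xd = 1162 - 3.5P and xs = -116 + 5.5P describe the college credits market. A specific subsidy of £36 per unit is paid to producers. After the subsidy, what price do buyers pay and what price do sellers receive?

Pre-subsidy: 1162 - 3.5P = -116 + 5.5P gives P* = 142, x* = 665.
With the subsidy, sellers receive Ps = Pb + 36 for each unit, where Pb is the price buyers pay.
Supply in terms of Pb becomes xs = -116 + 5.5(Pb + 36) = 82 + 5.5Pb. Setting this equal to demand: 1162 - 3.5Pb = 82 + 5.5Pb, so Pb = 120.
Sellers receive Ps = 120 + 36 = 156; x' = 1162 − 3.5·120 = 742.

Buyers pay £120; sellers receive £156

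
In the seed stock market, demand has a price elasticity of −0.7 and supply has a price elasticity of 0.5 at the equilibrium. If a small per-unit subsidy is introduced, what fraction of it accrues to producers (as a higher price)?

For a small subsidy around the equilibrium, the benefit split depends on the relative slopes, which at a point are proportional to the elasticities.
Buyer share = εs/(εs + |εd|) = 0.5/(0.5 + 0.7) = 5/12; seller share = |εd|/(εs + |εd|) = 7/12.
So producers capture 7/12 of the subsidy.

Producer share = 7/12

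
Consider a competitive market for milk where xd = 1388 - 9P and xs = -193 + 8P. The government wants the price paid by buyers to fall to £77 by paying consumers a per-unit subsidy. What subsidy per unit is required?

Required subsidy s = £34 per unit

At a buyer price of 77, quantity demanded is 1388 − 9·77 = 695.
Sellers supply 695 only when they receive Ps with -193 + 8·Ps = 695, i.e. Ps = 111.
s = Ps − Pb = 111 − 77 = 34.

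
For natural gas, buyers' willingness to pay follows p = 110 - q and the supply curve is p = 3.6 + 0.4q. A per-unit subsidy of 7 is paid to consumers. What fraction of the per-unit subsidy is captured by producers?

Producer share = 2/7

Pre-subsidy: 110 - q = 3.6 + 0.4q gives q* = 76 and p* = 34.
With the rebate, buyers effectively pay pb = ps − 7, where ps is the price sellers receive.
On the curves, pb = 110 - q and ps = 3.6 + 0.4q; the wedge ps − pb = 7 gives 3.6 + 0.4q − (110 - q) = 7, so q' = 81.
Then pb = 110 − 1·81 = 29 and ps = 3.6 + 0.4·81 = 36.
Buyers' price falls by p* − pb = 34 − 29 = 5; sellers' price rises by ps − p* = 36 − 34 = 2.
So producers capture 2/7 = 2/7 of each unit of subsidy.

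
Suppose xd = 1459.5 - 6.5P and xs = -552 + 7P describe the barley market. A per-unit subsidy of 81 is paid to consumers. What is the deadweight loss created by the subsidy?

Deadweight loss = 11056.5

Pre-subsidy: 1459.5 - 6.5P = -552 + 7P gives P* = 149, x* = 491.
With the rebate, buyers effectively pay Pb = Ps − 81, where Ps is the price sellers receive.
Demand in terms of Ps becomes xd = 1459.5 − 6.5(Ps − 81) = 1986 - 6.5Ps. Setting this equal to supply: 1986 - 6.5Ps = -552 + 7Ps, so Ps = 188.
Buyers pay Pb = 188 − 81 = 107; x' = -552 + 7·188 = 764.
The subsidy expands output by 764 − 491 = 273 past the efficient level; on those units the gap between marginal cost and willingness to pay runs from 0 up to 81.
DWL = ½ × 81 × 273 = 11056.5.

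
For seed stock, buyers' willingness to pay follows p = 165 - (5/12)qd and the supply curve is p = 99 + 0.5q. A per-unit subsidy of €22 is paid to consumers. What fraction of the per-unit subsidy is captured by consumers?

Consumer share = 5/11

Pre-subsidy: 165 - (5/12)q = 99 + 0.5q gives q* = 72 and p* = 135.
With the rebate, buyers effectively pay pb = ps − 22, where ps is the price sellers receive.
On the curves, pb = 165 - (5/12)q and ps = 99 + 0.5q; the wedge ps − pb = 22 gives 99 + 0.5q − (165 - (5/12)q) = 22, so q' = 96.
Then pb = 165 − (5/12)·96 = 125 and ps = 99 + 0.5·96 = 147.
Buyers' price falls by p* − pb = 135 − 125 = 10; sellers' price rises by ps − p* = 147 − 135 = 12.
So consumers capture 10/22 = 5/11 of each unit of subsidy.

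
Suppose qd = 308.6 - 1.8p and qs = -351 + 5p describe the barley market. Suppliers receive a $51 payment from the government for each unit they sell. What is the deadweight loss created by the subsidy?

Pre-subsidy: 308.6 - 1.8p = -351 + 5p gives p* = 97, q* = 134.
With the subsidy, sellers receive ps = pb + 51 for each unit, where pb is the price buyers pay.
Supply in terms of pb becomes qs = -351 + 5(pb + 51) = -96 + 5pb. Setting this equal to demand: 308.6 - 1.8pb = -96 + 5pb, so pb = 59.5.
Sellers receive ps = 59.5 + 51 = 110.5; q' = 308.6 − 1.8·59.5 = 201.5.
The subsidy expands output by 201.5 − 134 = 67.5 past the efficient level; on those units the gap between marginal cost and willingness to pay runs from 0 up to 51.
DWL = ½ × 51 × 67.5 = 1721.25.

Deadweight loss = $1721.25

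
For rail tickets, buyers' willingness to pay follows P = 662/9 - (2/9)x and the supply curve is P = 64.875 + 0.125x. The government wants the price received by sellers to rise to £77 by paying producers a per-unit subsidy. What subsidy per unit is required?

At a seller price of 77, quantity supplied is -519 + 8·77 = 97.
Buyers absorb 97 only when they pay Pb = 662/9 − (2/9)·97 = 52.
s = Ps − Pb = 77 − 52 = 25.

Required subsidy s = £25 per unit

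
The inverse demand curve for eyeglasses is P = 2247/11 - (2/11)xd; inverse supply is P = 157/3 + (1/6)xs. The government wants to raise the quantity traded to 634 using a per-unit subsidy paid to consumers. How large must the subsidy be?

Required subsidy s = 69 per unit

At x = 634, from the demand curve buyers pay Pb = 2247/11 − (2/11)·634 = 89; from the supply curve sellers need Ps = 157/3 + (1/6)·634 = 158.
The subsidy must fill the gap: s = Ps − Pb = 158 − 89 = 69.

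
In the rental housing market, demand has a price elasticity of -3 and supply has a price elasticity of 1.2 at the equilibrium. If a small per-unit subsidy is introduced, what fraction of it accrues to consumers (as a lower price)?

For a small subsidy around the equilibrium, the benefit split depends on the relative slopes, which at a point are proportional to the elasticities.
Buyer share = εs/(εs + |εd|) = 1.2/(1.2 + 3) = 2/7; seller share = |εd|/(εs + |εd|) = 5/7.

Consumer share = 2/7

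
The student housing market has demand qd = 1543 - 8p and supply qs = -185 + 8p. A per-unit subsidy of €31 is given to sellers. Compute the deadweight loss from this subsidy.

Deadweight loss = €1922

Pre-subsidy: 1543 - 8p = -185 + 8p gives p* = 108, q* = 679.
With the subsidy, sellers receive ps = pb + 31 for each unit, where pb is the price buyers pay.
Supply in terms of pb becomes qs = -185 + 8(pb + 31) = 63 + 8pb. Setting this equal to demand: 1543 - 8pb = 63 + 8pb, so pb = 92.5.
Sellers receive ps = 92.5 + 31 = 123.5; q' = 1543 − 8·92.5 = 803.
The subsidy expands output by 803 − 679 = 124 past the efficient level; on those units the gap between marginal cost and willingness to pay runs from 0 up to 31.
DWL = ½ × 31 × 124 = 1922.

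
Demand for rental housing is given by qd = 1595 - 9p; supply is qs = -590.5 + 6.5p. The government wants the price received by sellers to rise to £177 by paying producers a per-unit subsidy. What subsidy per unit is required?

Required subsidy s = £62 per unit

At a seller price of 177, quantity supplied is -590.5 + 6.5·177 = 560.
Buyers absorb 560 only when they pay pb with 1595 − 9·pb = 560, i.e. pb = 115.
s = ps − pb = 177 − 115 = 62.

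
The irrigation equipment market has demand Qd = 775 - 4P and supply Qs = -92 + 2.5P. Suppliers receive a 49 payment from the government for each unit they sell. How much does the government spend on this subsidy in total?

Government cost = 201831/13

Pre-subsidy: 775 - 4P = -92 + 2.5P gives P* = 1734/13, Q* = 3139/13.
With the subsidy, sellers receive Ps = Pb + 49 for each unit, where Pb is the price buyers pay.
Supply in terms of Pb becomes Qs = -92 + 2.5(Pb + 49) = 30.5 + 2.5Pb. Setting this equal to demand: 775 - 4Pb = 30.5 + 2.5Pb, so Pb = 1489/13.
Sellers receive Ps = 1489/13 + 49 = 2126/13; Q' = 775 − 4·(1489/13) = 4119/13.
Government outlay = subsidy × quantity = 49 × 4119/13 = 201831/13.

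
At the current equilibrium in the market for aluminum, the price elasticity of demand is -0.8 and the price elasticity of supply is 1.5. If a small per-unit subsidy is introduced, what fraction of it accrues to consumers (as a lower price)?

Consumer share = 15/23

For a small subsidy around the equilibrium, the benefit split depends on the relative slopes, which at a point are proportional to the elasticities.
Buyer share = εs/(εs + |εd|) = 1.5/(1.5 + 0.8) = 15/23; seller share = |εd|/(εs + |εd|) = 8/23.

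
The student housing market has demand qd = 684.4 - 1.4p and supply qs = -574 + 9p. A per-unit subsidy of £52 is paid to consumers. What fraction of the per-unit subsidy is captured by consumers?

Consumer share = 45/52

Pre-subsidy: 684.4 - 1.4p = -574 + 9p gives p* = 121, q* = 515.
With the rebate, buyers effectively pay pb = ps − 52, where ps is the price sellers receive.
Demand in terms of ps becomes qd = 684.4 − 1.4(ps − 52) = 757.2 - 1.4ps. Setting this equal to supply: 757.2 - 1.4ps = -574 + 9ps, so ps = 128.
Buyers pay pb = 128 − 52 = 76; q' = -574 + 9·128 = 578.
Buyers' price falls by p* − pb = 121 − 76 = 45; sellers' price rises by ps − p* = 128 − 121 = 7.
So consumers capture 45/52 = 45/52 of each unit of subsidy.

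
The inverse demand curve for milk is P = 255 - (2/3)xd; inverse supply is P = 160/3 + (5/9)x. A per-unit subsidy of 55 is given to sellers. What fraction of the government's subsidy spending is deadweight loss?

DWL / government spending = 3/28

Pre-subsidy: 255 - (2/3)x = 160/3 + (5/9)x gives x* = 165 and P* = 145.
With the subsidy, sellers receive Ps = Pb + 55 for each unit, where Pb is the price buyers pay.
On the curves, Pb = 255 - (2/3)x and Ps = 160/3 + (5/9)x; the wedge Ps − Pb = 55 gives 160/3 + (5/9)x − (255 - (2/3)x) = 55, so x' = 210.
Then Pb = 255 − (2/3)·210 = 115 and Ps = 160/3 + (5/9)·210 = 170.
ΔCS = ½(165 + 210)(145 − 115) = 5625; ΔPS = ½(165 + 210)(170 − 145) = 4687.5.
Government spending = 55 × 210 = 11550.
DWL = ½ × 55 × (210 − 165) = 1237.5; fraction = 1237.5 / 11550 = 3/28.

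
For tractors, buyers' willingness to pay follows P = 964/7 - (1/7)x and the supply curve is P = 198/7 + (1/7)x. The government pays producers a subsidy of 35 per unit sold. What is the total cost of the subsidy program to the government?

Government cost = 17692.5

Pre-subsidy: 964/7 - (1/7)x = 198/7 + (1/7)x gives x* = 383 and P* = 83.
With the subsidy, sellers receive Ps = Pb + 35 for each unit, where Pb is the price buyers pay.
On the curves, Pb = 964/7 - (1/7)x and Ps = 198/7 + (1/7)x; the wedge Ps − Pb = 35 gives 198/7 + (1/7)x − (964/7 - (1/7)x) = 35, so x' = 505.5.
Then Pb = 964/7 − (1/7)·505.5 = 65.5 and Ps = 198/7 + (1/7)·505.5 = 100.5.
Government outlay = subsidy × quantity = 35 × 505.5 = 17692.5.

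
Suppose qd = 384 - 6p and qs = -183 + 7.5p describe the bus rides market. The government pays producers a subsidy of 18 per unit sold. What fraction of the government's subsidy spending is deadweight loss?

Pre-subsidy: 384 - 6p = -183 + 7.5p gives p* = 42, q* = 132.
With the subsidy, sellers receive ps = pb + 18 for each unit, where pb is the price buyers pay.
Supply in terms of pb becomes qs = -183 + 7.5(pb + 18) = -48 + 7.5pb. Setting this equal to demand: 384 - 6pb = -48 + 7.5pb, so pb = 32.
Sellers receive ps = 32 + 18 = 50; q' = 384 − 6·32 = 192.
ΔCS = ½(132 + 192)(42 − 32) = 1620; ΔPS = ½(132 + 192)(50 − 42) = 1296.
Government spending = 18 × 192 = 3456.
DWL = ½ × 18 × (192 − 132) = 540; fraction = 540 / 3456 = 0.15625.

DWL / government spending = 0.15625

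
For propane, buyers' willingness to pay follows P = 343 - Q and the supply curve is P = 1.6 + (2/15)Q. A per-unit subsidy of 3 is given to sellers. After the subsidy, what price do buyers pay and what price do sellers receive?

Buyers pay 665/17; sellers receive 716/17

Pre-subsidy: 343 - Q = 1.6 + (2/15)Q gives Q* = 5121/17 and P* = 710/17.
With the subsidy, sellers receive Ps = Pb + 3 for each unit, where Pb is the price buyers pay.
On the curves, Pb = 343 - Q and Ps = 1.6 + (2/15)Q; the wedge Ps − Pb = 3 gives 1.6 + (2/15)Q − (343 - Q) = 3, so Q' = 5166/17.
Then Pb = 343 − 1·(5166/17) = 665/17 and Ps = 1.6 + (2/15)·(5166/17) = 716/17.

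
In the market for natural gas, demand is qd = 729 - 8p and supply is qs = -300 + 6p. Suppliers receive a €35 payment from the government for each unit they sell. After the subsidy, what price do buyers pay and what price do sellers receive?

Buyers pay €58.5; sellers receive €93.5

Pre-subsidy: 729 - 8p = -300 + 6p gives p* = 73.5, q* = 141.
With the subsidy, sellers receive ps = pb + 35 for each unit, where pb is the price buyers pay.
Supply in terms of pb becomes qs = -300 + 6(pb + 35) = -90 + 6pb. Setting this equal to demand: 729 - 8pb = -90 + 6pb, so pb = 58.5.
Sellers receive ps = 58.5 + 35 = 93.5; q' = 729 − 8·58.5 = 261.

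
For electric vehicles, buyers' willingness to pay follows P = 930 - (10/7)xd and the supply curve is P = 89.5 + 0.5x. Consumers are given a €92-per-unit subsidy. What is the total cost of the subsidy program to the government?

Government cost = 1201060/27

Pre-subsidy: 930 - (10/7)x = 89.5 + 0.5x gives x* = 11767/27 and P* = 8300/27.
With the rebate, buyers effectively pay Pb = Ps − 92, where Ps is the price sellers receive.
On the curves, Pb = 930 - (10/7)x and Ps = 89.5 + 0.5x; the wedge Ps − Pb = 92 gives 89.5 + 0.5x − (930 - (10/7)x) = 92, so x' = 13055/27.
Then Pb = 930 − (10/7)·(13055/27) = 6460/27 and Ps = 89.5 + 0.5·(13055/27) = 8944/27.
Government outlay = subsidy × quantity = 92 × 13055/27 = 1201060/27.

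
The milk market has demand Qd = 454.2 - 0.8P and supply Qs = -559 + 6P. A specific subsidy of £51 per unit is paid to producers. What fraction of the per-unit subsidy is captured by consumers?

Pre-subsidy: 454.2 - 0.8P = -559 + 6P gives P* = 149, Q* = 335.
With the subsidy, sellers receive Ps = Pb + 51 for each unit, where Pb is the price buyers pay.
Supply in terms of Pb becomes Qs = -559 + 6(Pb + 51) = -253 + 6Pb. Setting this equal to demand: 454.2 - 0.8Pb = -253 + 6Pb, so Pb = 104.
Sellers receive Ps = 104 + 51 = 155; Q' = 454.2 − 0.8·104 = 371.
Buyers' price falls by P* − Pb = 149 − 104 = 45; sellers' price rises by Ps − P* = 155 − 149 = 6.
So consumers capture 45/51 = 15/17 of each unit of subsidy.

Consumer share = 15/17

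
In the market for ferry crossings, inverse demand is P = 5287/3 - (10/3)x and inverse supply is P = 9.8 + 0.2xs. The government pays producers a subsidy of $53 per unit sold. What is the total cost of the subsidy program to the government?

Pre-subsidy: 5287/3 - (10/3)x = 9.8 + 0.2x gives x* = 496 and P* = 109.
With the subsidy, sellers receive Ps = Pb + 53 for each unit, where Pb is the price buyers pay.
On the curves, Pb = 5287/3 - (10/3)x and Ps = 9.8 + 0.2x; the wedge Ps − Pb = 53 gives 9.8 + 0.2x − (5287/3 - (10/3)x) = 53, so x' = 511.
Then Pb = 5287/3 − (10/3)·511 = 59 and Ps = 9.8 + 0.2·511 = 112.
Government outlay = subsidy × quantity = 53 × 511 = 27083.

Government cost = $27083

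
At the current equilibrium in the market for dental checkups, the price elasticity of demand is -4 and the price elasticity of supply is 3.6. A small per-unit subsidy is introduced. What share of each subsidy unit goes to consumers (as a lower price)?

Consumer share = 9/19

For a small subsidy around the equilibrium, the benefit split depends on the relative slopes, which at a point are proportional to the elasticities.
Buyer share = εs/(εs + |εd|) = 3.6/(3.6 + 4) = 9/19; seller share = |εd|/(εs + |εd|) = 10/19.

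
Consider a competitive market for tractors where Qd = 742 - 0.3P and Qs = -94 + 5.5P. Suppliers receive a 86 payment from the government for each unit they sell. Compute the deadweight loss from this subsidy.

Deadweight loss = 61017/58

Pre-subsidy: 742 - 0.3P = -94 + 5.5P gives P* = 4180/29, Q* = 20264/29.
With the subsidy, sellers receive Ps = Pb + 86 for each unit, where Pb is the price buyers pay.
Supply in terms of Pb becomes Qs = -94 + 5.5(Pb + 86) = 379 + 5.5Pb. Setting this equal to demand: 742 - 0.3Pb = 379 + 5.5Pb, so Pb = 1815/29.
Sellers receive Ps = 1815/29 + 86 = 4309/29; Q' = 742 − 0.3·(1815/29) = 41947/58.
The subsidy expands output by 41947/58 − 20264/29 = 1419/58 past the efficient level; on those units the gap between marginal cost and willingness to pay runs from 0 up to 86.
DWL = ½ × 86 × 1419/58 = 61017/58.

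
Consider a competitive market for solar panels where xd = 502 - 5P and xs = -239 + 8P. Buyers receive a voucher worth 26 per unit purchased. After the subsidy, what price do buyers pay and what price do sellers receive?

Buyers pay 41; sellers receive 67

Pre-subsidy: 502 - 5P = -239 + 8P gives P* = 57, x* = 217.
With the rebate, buyers effectively pay Pb = Ps − 26, where Ps is the price sellers receive.
Demand in terms of Ps becomes xd = 502 − 5(Ps − 26) = 632 - 5Ps. Setting this equal to supply: 632 - 5Ps = -239 + 8Ps, so Ps = 67.
Buyers pay Pb = 67 − 26 = 41; x' = -239 + 8·67 = 297.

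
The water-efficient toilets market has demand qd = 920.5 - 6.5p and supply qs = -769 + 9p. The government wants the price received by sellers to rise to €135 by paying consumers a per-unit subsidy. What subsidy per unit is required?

At a seller price of 135, quantity supplied is -769 + 9·135 = 446.
Buyers absorb 446 only when they pay pb with 920.5 − 6.5·pb = 446, i.e. pb = 73.
s = ps − pb = 135 − 73 = 62.

Required subsidy s = €62 per unit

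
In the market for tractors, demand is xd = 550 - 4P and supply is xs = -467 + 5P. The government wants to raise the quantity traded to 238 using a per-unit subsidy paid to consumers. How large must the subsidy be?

Required subsidy s = 63 per unit

At x = 238, invert demand for the buyer price: Pb = (550 − 238)/4 = 78; invert supply for the seller price: Ps = (238 − (-467))/5 = 141.
The subsidy must fill the gap: s = Ps − Pb = 141 − 78 = 63.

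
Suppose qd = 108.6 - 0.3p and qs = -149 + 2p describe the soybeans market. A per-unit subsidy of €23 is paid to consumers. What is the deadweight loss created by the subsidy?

Pre-subsidy: 108.6 - 0.3p = -149 + 2p gives p* = 112, q* = 75.
With the rebate, buyers effectively pay pb = ps − 23, where ps is the price sellers receive.
Demand in terms of ps becomes qd = 108.6 − 0.3(ps − 23) = 115.5 - 0.3ps. Setting this equal to supply: 115.5 - 0.3ps = -149 + 2ps, so ps = 115.
Buyers pay pb = 115 − 23 = 92; q' = -149 + 2·115 = 81.
The subsidy expands output by 81 − 75 = 6 past the efficient level; on those units the gap between marginal cost and willingness to pay runs from 0 up to 23.
DWL = ½ × 23 × 6 = 69.

Deadweight loss = €69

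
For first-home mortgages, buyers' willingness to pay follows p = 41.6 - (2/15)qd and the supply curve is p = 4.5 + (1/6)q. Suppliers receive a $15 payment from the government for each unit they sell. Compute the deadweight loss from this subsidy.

Pre-subsidy: 41.6 - (2/15)q = 4.5 + (1/6)q gives q* = 371/3 and p* = 226/9.
With the subsidy, sellers receive ps = pb + 15 for each unit, where pb is the price buyers pay.
On the curves, pb = 41.6 - (2/15)q and ps = 4.5 + (1/6)q; the wedge ps − pb = 15 gives 4.5 + (1/6)q − (41.6 - (2/15)q) = 15, so q' = 521/3.
Then pb = 41.6 − (2/15)·(521/3) = 166/9 and ps = 4.5 + (1/6)·(521/3) = 301/9.
The subsidy expands output by 521/3 − 371/3 = 50 past the efficient level; on those units the gap between marginal cost and willingness to pay runs from 0 up to 15.
DWL = ½ × 15 × 50 = 375.

Deadweight loss = $375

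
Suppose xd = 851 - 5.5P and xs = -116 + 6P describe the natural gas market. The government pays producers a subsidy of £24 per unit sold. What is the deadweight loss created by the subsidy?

Pre-subsidy: 851 - 5.5P = -116 + 6P gives P* = 1934/23, x* = 8936/23.
With the subsidy, sellers receive Ps = Pb + 24 for each unit, where Pb is the price buyers pay.
Supply in terms of Pb becomes xs = -116 + 6(Pb + 24) = 28 + 6Pb. Setting this equal to demand: 851 - 5.5Pb = 28 + 6Pb, so Pb = 1646/23.
Sellers receive Ps = 1646/23 + 24 = 2198/23; x' = 851 − 5.5·(1646/23) = 10520/23.
The subsidy expands output by 10520/23 − 8936/23 = 1584/23 past the efficient level; on those units the gap between marginal cost and willingness to pay runs from 0 up to 24.
DWL = ½ × 24 × 1584/23 = 19008/23.

Deadweight loss = 19008/23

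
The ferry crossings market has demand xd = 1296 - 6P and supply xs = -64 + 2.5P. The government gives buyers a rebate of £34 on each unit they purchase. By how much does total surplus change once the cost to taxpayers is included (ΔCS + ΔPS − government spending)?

Net change in total surplus = -£1020

Pre-subsidy: 1296 - 6P = -64 + 2.5P gives P* = 160, x* = 336.
With the rebate, buyers effectively pay Pb = Ps − 34, where Ps is the price sellers receive.
Demand in terms of Ps becomes xd = 1296 − 6(Ps − 34) = 1500 - 6Ps. Setting this equal to supply: 1500 - 6Ps = -64 + 2.5Ps, so Ps = 184.
Buyers pay Pb = 184 − 34 = 150; x' = -64 + 2.5·184 = 396.
ΔCS = ½(336 + 396)(160 − 150) = 3660; ΔPS = ½(336 + 396)(184 − 160) = 8784.
Government spending = 34 × 396 = 13464.
Net change = 3660 + 8784 − 13464 = -1020. The loss equals the DWL triangle ½·34·60.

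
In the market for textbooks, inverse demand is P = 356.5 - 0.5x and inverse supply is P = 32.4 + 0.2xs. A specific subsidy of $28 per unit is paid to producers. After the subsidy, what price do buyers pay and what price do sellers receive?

Buyers pay $105; sellers receive $133

Pre-subsidy: 356.5 - 0.5x = 32.4 + 0.2x gives x* = 463 and P* = 125.
With the subsidy, sellers receive Ps = Pb + 28 for each unit, where Pb is the price buyers pay.
On the curves, Pb = 356.5 - 0.5x and Ps = 32.4 + 0.2x; the wedge Ps − Pb = 28 gives 32.4 + 0.2x − (356.5 - 0.5x) = 28, so x' = 503.
Then Pb = 356.5 − 0.5·503 = 105 and Ps = 32.4 + 0.2·503 = 133.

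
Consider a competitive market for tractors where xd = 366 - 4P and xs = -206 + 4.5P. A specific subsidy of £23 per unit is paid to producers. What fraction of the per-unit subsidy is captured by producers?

Producer share = 8/17

Pre-subsidy: 366 - 4P = -206 + 4.5P gives P* = 1144/17, x* = 1646/17.
With the subsidy, sellers receive Ps = Pb + 23 for each unit, where Pb is the price buyers pay.
Supply in terms of Pb becomes xs = -206 + 4.5(Pb + 23) = -102.5 + 4.5Pb. Setting this equal to demand: 366 - 4Pb = -102.5 + 4.5Pb, so Pb = 937/17.
Sellers receive Ps = 937/17 + 23 = 1328/17; x' = 366 − 4·(937/17) = 2474/17.
Buyers' price falls by P* − Pb = 1144/17 − 937/17 = 207/17; sellers' price rises by Ps − P* = 1328/17 − 1144/17 = 184/17.
So producers capture (184/17)/23 = 8/17 of each unit of subsidy.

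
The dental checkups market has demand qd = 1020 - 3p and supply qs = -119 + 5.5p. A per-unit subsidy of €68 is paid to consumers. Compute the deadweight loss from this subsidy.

Pre-subsidy: 1020 - 3p = -119 + 5.5p gives p* = 134, q* = 618.
With the rebate, buyers effectively pay pb = ps − 68, where ps is the price sellers receive.
Demand in terms of ps becomes qd = 1020 − 3(ps − 68) = 1224 - 3ps. Setting this equal to supply: 1224 - 3ps = -119 + 5.5ps, so ps = 158.
Buyers pay pb = 158 − 68 = 90; q' = -119 + 5.5·158 = 750.
The subsidy expands output by 750 − 618 = 132 past the efficient level; on those units the gap between marginal cost and willingness to pay runs from 0 up to 68.
DWL = ½ × 68 × 132 = 4488.

Deadweight loss = €4488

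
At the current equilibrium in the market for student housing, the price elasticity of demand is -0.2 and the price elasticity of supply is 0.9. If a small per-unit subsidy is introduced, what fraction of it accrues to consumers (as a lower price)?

Consumer share = 9/11

For a small subsidy around the equilibrium, the benefit split depends on the relative slopes, which at a point are proportional to the elasticities.
Buyer share = εs/(εs + |εd|) = 0.9/(0.9 + 0.2) = 9/11; seller share = |εd|/(εs + |εd|) = 2/11.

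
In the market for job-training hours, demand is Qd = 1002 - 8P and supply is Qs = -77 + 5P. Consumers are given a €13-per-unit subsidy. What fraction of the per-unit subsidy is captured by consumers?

Consumer share = 5/13

Pre-subsidy: 1002 - 8P = -77 + 5P gives P* = 83, Q* = 338.
With the rebate, buyers effectively pay Pb = Ps − 13, where Ps is the price sellers receive.
Demand in terms of Ps becomes Qd = 1002 − 8(Ps − 13) = 1106 - 8Ps. Setting this equal to supply: 1106 - 8Ps = -77 + 5Ps, so Ps = 91.
Buyers pay Pb = 91 − 13 = 78; Q' = -77 + 5·91 = 378.
Buyers' price falls by P* − Pb = 83 − 78 = 5; sellers' price rises by Ps − P* = 91 − 83 = 8.
So consumers capture 5/13 = 5/13 of each unit of subsidy.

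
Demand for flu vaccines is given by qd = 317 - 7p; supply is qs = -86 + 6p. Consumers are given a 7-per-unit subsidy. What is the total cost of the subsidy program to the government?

Government cost = 11158/13

Pre-subsidy: 317 - 7p = -86 + 6p gives p* = 31, q* = 100.
With the rebate, buyers effectively pay pb = ps − 7, where ps is the price sellers receive.
Demand in terms of ps becomes qd = 317 − 7(ps − 7) = 366 - 7ps. Setting this equal to supply: 366 - 7ps = -86 + 6ps, so ps = 452/13.
Buyers pay pb = 452/13 − 7 = 361/13; q' = -86 + 6·(452/13) = 1594/13.
Government outlay = subsidy × quantity = 7 × 1594/13 = 11158/13.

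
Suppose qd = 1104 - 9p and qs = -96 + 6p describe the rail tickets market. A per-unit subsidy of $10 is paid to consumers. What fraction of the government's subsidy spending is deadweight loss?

Pre-subsidy: 1104 - 9p = -96 + 6p gives p* = 80, q* = 384.
With the rebate, buyers effectively pay pb = ps − 10, where ps is the price sellers receive.
Demand in terms of ps becomes qd = 1104 − 9(ps − 10) = 1194 - 9ps. Setting this equal to supply: 1194 - 9ps = -96 + 6ps, so ps = 86.
Buyers pay pb = 86 − 10 = 76; q' = -96 + 6·86 = 420.
ΔCS = ½(384 + 420)(80 − 76) = 1608; ΔPS = ½(384 + 420)(86 − 80) = 2412.
Government spending = 10 × 420 = 4200.
DWL = ½ × 10 × (420 − 384) = 180; fraction = 180 / 4200 = 3/70.

DWL / government spending = 3/70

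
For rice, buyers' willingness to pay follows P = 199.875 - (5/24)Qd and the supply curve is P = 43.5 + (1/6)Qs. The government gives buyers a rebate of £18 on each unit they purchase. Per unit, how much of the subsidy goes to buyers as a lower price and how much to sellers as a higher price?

Buyers gain £10 per unit; sellers gain £8 per unit

Pre-subsidy: 199.875 - (5/24)Q = 43.5 + (1/6)Q gives Q* = 417 and P* = 113.
With the rebate, buyers effectively pay Pb = Ps − 18, where Ps is the price sellers receive.
On the curves, Pb = 199.875 - (5/24)Q and Ps = 43.5 + (1/6)Q; the wedge Ps − Pb = 18 gives 43.5 + (1/6)Q − (199.875 - (5/24)Q) = 18, so Q' = 465.
Then Pb = 199.875 − (5/24)·465 = 103 and Ps = 43.5 + (1/6)·465 = 121.
Buyers' price falls by P* − Pb = 113 − 103 = 10; sellers' price rises by Ps − P* = 121 − 113 = 8.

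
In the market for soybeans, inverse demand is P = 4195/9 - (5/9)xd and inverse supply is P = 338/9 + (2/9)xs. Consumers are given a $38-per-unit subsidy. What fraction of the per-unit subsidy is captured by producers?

Producer share = 2/7

Pre-subsidy: 4195/9 - (5/9)x = 338/9 + (2/9)x gives x* = 551 and P* = 160.
With the rebate, buyers effectively pay Pb = Ps − 38, where Ps is the price sellers receive.
On the curves, Pb = 4195/9 - (5/9)x and Ps = 338/9 + (2/9)x; the wedge Ps − Pb = 38 gives 338/9 + (2/9)x − (4195/9 - (5/9)x) = 38, so x' = 4199/7.
Then Pb = 4195/9 − (5/9)·(4199/7) = 930/7 and Ps = 338/9 + (2/9)·(4199/7) = 1196/7.
Buyers' price falls by P* − Pb = 160 − 930/7 = 190/7; sellers' price rises by Ps − P* = 1196/7 − 160 = 76/7.
So producers capture (76/7)/38 = 2/7 of each unit of subsidy.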